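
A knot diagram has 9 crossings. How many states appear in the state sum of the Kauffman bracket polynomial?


Each crossing contributes 2 choices (A-smoothing or B-smoothing).
Total states = 2^9 = 512

512


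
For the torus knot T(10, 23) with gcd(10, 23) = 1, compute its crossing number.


For a torus knot T(p, q) with gcd(p,q)=1,
the crossing number is min(p*(q-1), q*(p-1)).
p*(q-1) = 10*22 = 220
q*(p-1) = 23*9 = 207
min(220, 207) = 207

207


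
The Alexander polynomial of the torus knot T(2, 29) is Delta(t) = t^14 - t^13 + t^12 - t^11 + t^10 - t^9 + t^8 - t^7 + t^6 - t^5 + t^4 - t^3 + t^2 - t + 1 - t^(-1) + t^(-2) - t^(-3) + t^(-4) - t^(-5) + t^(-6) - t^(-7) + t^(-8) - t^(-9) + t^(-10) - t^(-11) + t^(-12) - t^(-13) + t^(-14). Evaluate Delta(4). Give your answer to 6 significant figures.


Substituting t = 4 into Delta(t) = t^14 - t^13 + t^12 - t^11 + t^10 - t^9 + t^8 - t^7 + t^6 - t^5 + t^4 - t^3 + t^2 - t + 1 - t^(-1) + t^(-2) - t^(-3) + t^(-4) - t^(-5) + t^(-6) - t^(-7) + t^(-8) - t^(-9) + t^(-10) - t^(-11) + t^(-12) - t^(-13) + t^(-14):
Term values: (268435456) + (-67108864) + (16777216) + (-4194304) + (1048576) + (-262144) + (65536) + (-16384) + (4096) + (-1024) + (256) + (-64) + (16) + (-4) + (1) + (-0.25) + (0.0625) + (-0.015625) + (0.00390625) + (-0.000976562) + (0.000244141) + (-6.10352e-05) + (1.52588e-05) + (-3.8147e-06) + (9.53674e-07) + (-2.38419e-07) + (5.96046e-08) + (-1.49012e-08) + (3.72529e-09)
Sum = 214748364.8
Rounded to 6 significant figures: 2.14748e+08

2.14748e+08


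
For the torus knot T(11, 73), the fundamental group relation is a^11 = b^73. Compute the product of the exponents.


The relation is a^11 = b^73.
Product of exponents = 11 * 73
= 803

803


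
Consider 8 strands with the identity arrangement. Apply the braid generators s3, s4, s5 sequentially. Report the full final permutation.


Starting with identity [1, 2, 3, 4, 5, 6, 7, 8].
Apply generators in sequence:
  After s3: [1, 2, 4, 3, 5, 6, 7, 8]
  After s4: [1, 2, 4, 5, 3, 6, 7, 8]
  After s5: [1, 2, 4, 5, 6, 3, 7, 8]
Final permutation: [1, 2, 4, 5, 6, 3, 7, 8]

[1, 2, 4, 5, 6, 3, 7, 8]


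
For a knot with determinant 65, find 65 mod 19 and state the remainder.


Step 1: A knot is p-colorable if and only if p divides its determinant.
Step 2: Compute 65 mod 19.
65 = 3 * 19 + 8
Step 3: 65 mod 19 = 8
Step 4: The knot is 19-colorable: no

8


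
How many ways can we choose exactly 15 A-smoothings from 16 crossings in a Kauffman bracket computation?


We choose which 15 of 16 crossings get A-smoothings.
C(16, 15) = 16! / (15! * 1!)
= 16

16


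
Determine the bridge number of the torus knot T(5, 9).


The bridge number of T(p,q) is min(p,q).
min(5, 9) = 5

5


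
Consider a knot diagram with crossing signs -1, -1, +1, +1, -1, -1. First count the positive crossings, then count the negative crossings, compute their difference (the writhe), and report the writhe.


Step 1: Count positive crossings (+1).
Positive crossings: 2
Step 2: Count negative crossings (-1).
Negative crossings: 4
Step 3: Writhe = (positive) - (negative)
w = 2 - 4 = -2
Step 4: |w| = 2, and w is negative

-2


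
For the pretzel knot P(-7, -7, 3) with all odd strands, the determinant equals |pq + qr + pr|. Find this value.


Step 1: Compute pq + qr + pr.
pq = (-7)*(-7) = 49
qr = (-7)*3 = -21
pr = (-7)*3 = -21
pq + qr + pr = 49 + (-21) + (-21) = 7
Step 2: Take absolute value.
det(P(-7,-7,3)) = |7| = 7

7


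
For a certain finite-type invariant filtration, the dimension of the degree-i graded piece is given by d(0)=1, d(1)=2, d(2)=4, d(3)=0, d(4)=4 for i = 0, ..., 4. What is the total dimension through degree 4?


Total dimension = d(0) + d(1) + ... + d(4)
= 1 + 2 + 4 + 0 + 4
= 11

11


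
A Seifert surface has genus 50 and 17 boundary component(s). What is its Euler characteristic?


chi = 2 - 2g - b
= 2 - 2*50 - 17
= 2 - 100 - 17 = -115

-115


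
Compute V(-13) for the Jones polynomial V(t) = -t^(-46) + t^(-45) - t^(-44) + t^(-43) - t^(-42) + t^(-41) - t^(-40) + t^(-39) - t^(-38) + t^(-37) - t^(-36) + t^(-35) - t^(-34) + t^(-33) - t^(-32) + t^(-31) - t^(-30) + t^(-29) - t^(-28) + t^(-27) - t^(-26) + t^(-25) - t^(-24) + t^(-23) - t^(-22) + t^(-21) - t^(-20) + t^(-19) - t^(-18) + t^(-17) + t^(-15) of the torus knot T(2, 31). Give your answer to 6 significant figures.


Substituting t = -13 into V(t) = -t^(-46) + t^(-45) - t^(-44) + t^(-43) - t^(-42) + t^(-41) - t^(-40) + t^(-39) - t^(-38) + t^(-37) - t^(-36) + t^(-35) - t^(-34) + t^(-33) - t^(-32) + t^(-31) - t^(-30) + t^(-29) - t^(-28) + t^(-27) - t^(-26) + t^(-25) - t^(-24) + t^(-23) - t^(-22) + t^(-21) - t^(-20) + t^(-19) - t^(-18) + t^(-17) + t^(-15):
  (-)t^(-46) = -5.73596e-52
  (+)t^(-45) = -7.45674e-51
  (-)t^(-44) = -9.69377e-50
  (+)t^(-43) = -1.26019e-48
  (-)t^(-42) = -1.63825e-47
  (+)t^(-41) = -2.12972e-46
  (-)t^(-40) = -2.76864e-45
  (+)t^(-39) = -3.59923e-44
  (-)t^(-38) = -4.679e-43
  (+)t^(-37) = -6.08269e-42
  (-)t^(-36) = -7.9075e-41
  (+)t^(-35) = -1.02798e-39
  (-)t^(-34) = -1.33637e-38
  (+)t^(-33) = -1.73728e-37
  (-)t^(-32) = -2.25846e-36
  (+)t^(-31) = -2.936e-35
  (-)t^(-30) = -3.8168e-34
  (+)t^(-29) = -4.96184e-33
  (-)t^(-28) = -6.45039e-32
  (+)t^(-27) = -8.38551e-31
  (-)t^(-26) = -1.09012e-29
  (+)t^(-25) = -1.41715e-28
  (-)t^(-24) = -1.8423e-27
  (+)t^(-23) = -2.39499e-26
  (-)t^(-22) = -3.11348e-25
  (+)t^(-21) = -4.04753e-24
  (-)t^(-20) = -5.26178e-23
  (+)t^(-19) = -6.84032e-22
  (-)t^(-18) = -8.89241e-21
  (+)t^(-17) = -1.15601e-19
  (+)t^(-15) = -1.95366e-17
Sum = (-5.73596e-52) + (-7.45674e-51) + (-9.69377e-50) + (-1.26019e-48) + (-1.63825e-47) + (-2.12972e-46) + (-2.76864e-45) + (-3.59923e-44) + (-4.679e-43) + (-6.08269e-42) + (-7.9075e-41) + (-1.02798e-39) + (-1.33637e-38) + (-1.73728e-37) + (-2.25846e-36) + (-2.936e-35) + (-3.8168e-34) + (-4.96184e-33) + (-6.45039e-32) + (-8.38551e-31) + (-1.09012e-29) + (-1.41715e-28) + (-1.8423e-27) + (-2.39499e-26) + (-3.11348e-25) + (-4.04753e-24) + (-5.26178e-23) + (-6.84032e-22) + (-8.89241e-21) + (-1.15601e-19) + (-1.95366e-17)
= -1.96618677e-17
Rounded to 6 significant figures: -1.96619e-17

-1.96619e-17


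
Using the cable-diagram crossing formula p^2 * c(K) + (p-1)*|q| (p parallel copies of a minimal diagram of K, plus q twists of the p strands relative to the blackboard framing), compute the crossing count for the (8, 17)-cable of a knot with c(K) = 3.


Step 1: Each of the c(K) crossings of the companion diagram becomes p*p = p^2 crossings among the p parallel strands, and each of the |q| twists s_1 s_2 ... s_(p-1) adds (p-1) crossings.
  Crossings = p^2 * c(K) + (p-1)*|q|
Step 2: = 8^2 * 3 + (8-1)*17
Step 3: = 64*3 + 7*17
Step 4: = 192 + 119 = 311

311


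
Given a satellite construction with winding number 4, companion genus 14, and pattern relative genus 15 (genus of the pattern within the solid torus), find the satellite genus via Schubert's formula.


Schubert: g(satellite) = g_rel(pattern) + |winding| * g(companion),
where g_rel(pattern) is the genus of the pattern relative to the solid torus.
= 15 + 4 * 14
= 15 + 56 = 71

71


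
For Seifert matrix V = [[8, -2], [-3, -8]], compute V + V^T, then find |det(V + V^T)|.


Step 1: Form V + V^T where V = [[8, -2], [-3, -8]]
  V^T = [[8, -3], [-2, -8]]
  V + V^T = [[16, -5], [-5, -16]]
Step 2: det(V + V^T) = 16*(-16) - (-5)*(-5)
  = -256 - 25 = -281
Step 3: Knot determinant = |det(V + V^T)| = |-281| = 281

281


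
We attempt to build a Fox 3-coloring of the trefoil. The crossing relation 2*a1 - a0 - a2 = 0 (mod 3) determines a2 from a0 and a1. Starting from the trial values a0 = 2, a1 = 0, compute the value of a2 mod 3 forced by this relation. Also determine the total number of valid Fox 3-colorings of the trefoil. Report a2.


Step 1: Apply the given crossing relation 2*a1 - a0 - a2 = 0 (mod 3).
  a2 = 2*a1 - a0 mod 3
  a2 = 2*0 - 2 mod 3
  a2 = 0 - 2 mod 3
  a2 = -2 mod 3 = 1
Step 2: The trefoil has determinant 3.
  Number of Fox p-colorings (p prime) is p^2 if p = 3, else p.
  Since p = 3 divides det = 3, the trefoil is 3-colorable.
  (Indeed for p = 3 any choice of a0, a1 extends to a valid coloring; the trial (a0, a1, a2) = (2, 0, 1) satisfies all three crossing relations.)
  Total colorings = 3^2 = 9
Step 3: a2 = 1, total Fox 3-colorings = 9

1


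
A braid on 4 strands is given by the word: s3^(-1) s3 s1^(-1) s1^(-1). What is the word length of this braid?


The word length counts the number of generators (including inverses).
Listing each generator: s3^(-1), s3, s1^(-1), s1^(-1)
There are 4 generators in this braid word.

4


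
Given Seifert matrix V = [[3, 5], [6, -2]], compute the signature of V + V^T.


Step 1: V + V^T = [[6, 11], [11, -4]]
Step 2: trace = 2, det = -145
Step 3: Discriminant = 2^2 - 4*(-145) = 584
Step 4: Eigenvalues: 13.083, -11.083
Step 5: Signature = (# positive eigenvalues) - (# negative eigenvalues) = 0

0


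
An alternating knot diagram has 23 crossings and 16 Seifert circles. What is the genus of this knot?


For alternating knots, g = (c - s + 1)/2.
= (23 - 16 + 1)/2
= 8/2 = 4

4


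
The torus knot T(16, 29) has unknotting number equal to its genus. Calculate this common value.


For a torus knot T(p,q), both the unknotting number and genus equal (p-1)(q-1)/2.
= (16-1)(29-1)/2
= 15*28/2
= 420/2 = 210

210


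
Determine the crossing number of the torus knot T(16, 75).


For a torus knot T(p, q) with gcd(p,q)=1,
the crossing number is min(p*(q-1), q*(p-1)).
p*(q-1) = 16*74 = 1184
q*(p-1) = 75*15 = 1125
min(1184, 1125) = 1125

1125


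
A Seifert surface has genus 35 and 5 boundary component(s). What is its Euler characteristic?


chi = 2 - 2g - b
= 2 - 2*35 - 5
= 2 - 70 - 5 = -73

-73


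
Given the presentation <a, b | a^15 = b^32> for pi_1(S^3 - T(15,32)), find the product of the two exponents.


The relation is a^15 = b^32.
Product of exponents = 15 * 32
= 480

480


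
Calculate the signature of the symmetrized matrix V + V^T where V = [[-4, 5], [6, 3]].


Step 1: V + V^T = [[-8, 11], [11, 6]]
Step 2: trace = -2, det = -169
Step 3: Discriminant = (-2)^2 - 4*(-169) = 680
Step 4: Eigenvalues: 12.0384, -14.0384
Step 5: Signature = (# positive eigenvalues) - (# negative eigenvalues) = 0

0


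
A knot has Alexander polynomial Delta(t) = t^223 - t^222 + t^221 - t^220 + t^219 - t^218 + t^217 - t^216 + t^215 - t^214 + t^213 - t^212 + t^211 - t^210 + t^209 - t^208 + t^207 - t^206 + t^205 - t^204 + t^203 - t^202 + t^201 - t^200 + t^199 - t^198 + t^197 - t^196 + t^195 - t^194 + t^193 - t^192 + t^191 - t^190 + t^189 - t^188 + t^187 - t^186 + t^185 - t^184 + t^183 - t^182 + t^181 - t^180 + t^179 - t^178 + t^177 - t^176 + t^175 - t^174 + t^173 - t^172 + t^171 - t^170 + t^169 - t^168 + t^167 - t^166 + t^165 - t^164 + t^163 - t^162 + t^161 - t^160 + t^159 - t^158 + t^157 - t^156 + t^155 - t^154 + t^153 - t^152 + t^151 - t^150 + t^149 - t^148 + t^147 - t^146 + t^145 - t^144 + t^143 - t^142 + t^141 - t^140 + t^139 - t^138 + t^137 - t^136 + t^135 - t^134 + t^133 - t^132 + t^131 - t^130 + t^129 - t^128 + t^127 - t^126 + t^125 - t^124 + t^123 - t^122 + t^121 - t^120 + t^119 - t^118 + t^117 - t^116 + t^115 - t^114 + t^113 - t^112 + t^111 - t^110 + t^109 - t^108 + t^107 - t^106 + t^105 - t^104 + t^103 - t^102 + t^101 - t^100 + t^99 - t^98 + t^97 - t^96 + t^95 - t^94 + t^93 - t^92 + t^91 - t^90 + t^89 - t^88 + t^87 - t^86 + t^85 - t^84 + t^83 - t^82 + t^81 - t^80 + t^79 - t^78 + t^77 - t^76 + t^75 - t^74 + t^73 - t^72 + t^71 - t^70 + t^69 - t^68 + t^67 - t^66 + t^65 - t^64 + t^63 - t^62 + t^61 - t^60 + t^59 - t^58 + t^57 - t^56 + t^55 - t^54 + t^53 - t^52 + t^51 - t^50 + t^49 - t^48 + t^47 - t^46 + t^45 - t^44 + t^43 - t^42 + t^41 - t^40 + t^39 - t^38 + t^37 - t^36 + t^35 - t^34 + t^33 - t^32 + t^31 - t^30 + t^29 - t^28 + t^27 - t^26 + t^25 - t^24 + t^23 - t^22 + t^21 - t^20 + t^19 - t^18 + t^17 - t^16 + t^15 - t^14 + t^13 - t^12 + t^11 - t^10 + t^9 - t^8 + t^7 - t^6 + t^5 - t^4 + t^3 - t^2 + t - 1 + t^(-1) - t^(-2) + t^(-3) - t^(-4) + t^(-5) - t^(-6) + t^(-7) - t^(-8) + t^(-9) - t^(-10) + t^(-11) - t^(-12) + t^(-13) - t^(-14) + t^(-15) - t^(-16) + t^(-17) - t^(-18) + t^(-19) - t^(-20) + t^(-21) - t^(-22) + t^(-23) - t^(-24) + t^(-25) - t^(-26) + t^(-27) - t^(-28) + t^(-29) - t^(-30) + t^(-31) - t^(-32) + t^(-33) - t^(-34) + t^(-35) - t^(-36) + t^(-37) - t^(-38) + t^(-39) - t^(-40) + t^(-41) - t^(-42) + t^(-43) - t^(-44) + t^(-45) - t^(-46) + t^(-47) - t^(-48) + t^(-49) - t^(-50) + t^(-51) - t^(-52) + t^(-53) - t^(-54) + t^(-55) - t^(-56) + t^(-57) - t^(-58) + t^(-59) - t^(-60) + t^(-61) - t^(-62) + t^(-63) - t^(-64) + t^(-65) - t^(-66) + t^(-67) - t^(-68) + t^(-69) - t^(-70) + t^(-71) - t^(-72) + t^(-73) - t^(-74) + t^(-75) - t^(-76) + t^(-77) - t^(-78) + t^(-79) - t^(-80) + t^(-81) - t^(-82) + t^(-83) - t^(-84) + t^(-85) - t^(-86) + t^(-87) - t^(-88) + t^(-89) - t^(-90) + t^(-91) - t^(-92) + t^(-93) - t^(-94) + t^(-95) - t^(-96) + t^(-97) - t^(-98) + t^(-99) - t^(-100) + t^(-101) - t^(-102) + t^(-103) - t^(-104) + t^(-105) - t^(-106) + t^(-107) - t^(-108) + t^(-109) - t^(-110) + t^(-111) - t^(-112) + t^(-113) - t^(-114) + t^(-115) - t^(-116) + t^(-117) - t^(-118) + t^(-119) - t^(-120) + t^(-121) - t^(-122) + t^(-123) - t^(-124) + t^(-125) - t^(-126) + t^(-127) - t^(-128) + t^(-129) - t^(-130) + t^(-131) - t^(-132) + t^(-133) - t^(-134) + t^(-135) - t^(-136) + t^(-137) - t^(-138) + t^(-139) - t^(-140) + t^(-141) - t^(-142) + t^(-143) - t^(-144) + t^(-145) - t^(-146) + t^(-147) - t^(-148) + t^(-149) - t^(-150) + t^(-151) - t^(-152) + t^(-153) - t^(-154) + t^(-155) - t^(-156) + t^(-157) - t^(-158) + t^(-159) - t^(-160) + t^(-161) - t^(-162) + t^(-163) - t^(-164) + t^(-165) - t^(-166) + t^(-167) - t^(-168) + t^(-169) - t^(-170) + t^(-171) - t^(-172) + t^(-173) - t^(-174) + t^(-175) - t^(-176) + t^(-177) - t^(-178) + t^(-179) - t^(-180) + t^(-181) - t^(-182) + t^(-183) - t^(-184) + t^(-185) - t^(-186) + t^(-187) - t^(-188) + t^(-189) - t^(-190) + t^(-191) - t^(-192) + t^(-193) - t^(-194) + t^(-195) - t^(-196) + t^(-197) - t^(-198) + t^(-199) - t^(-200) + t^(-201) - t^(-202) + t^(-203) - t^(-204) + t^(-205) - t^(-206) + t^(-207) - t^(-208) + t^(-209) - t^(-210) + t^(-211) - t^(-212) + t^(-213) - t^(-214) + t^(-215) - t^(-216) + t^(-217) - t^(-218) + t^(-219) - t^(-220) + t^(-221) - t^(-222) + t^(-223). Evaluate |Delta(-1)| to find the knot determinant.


Step 1: The polynomial has 447 terms with alternating signs, exponents from 223 down to -223.
Step 2: Substitute t = -1. The i-th term has coefficient (-1)^i and exponent (m-i),
  so its value is (-1)^i * (-1)^(m-i) = (-1)^m = -1 for every i.
Step 3: All 447 terms equal -1, so Delta(-1) = 447 * (-1) = -447
Step 4: |Delta(-1)| = 447

447


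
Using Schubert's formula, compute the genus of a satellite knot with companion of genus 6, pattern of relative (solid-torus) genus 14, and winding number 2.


Schubert: g(satellite) = g_rel(pattern) + |winding| * g(companion),
where g_rel(pattern) is the genus of the pattern relative to the solid torus.
= 14 + 2 * 6
= 14 + 12 = 26

26


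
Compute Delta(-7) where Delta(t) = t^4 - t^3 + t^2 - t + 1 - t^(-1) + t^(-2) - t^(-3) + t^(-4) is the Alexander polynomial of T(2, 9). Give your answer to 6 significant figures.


Substituting t = -7 into Delta(t) = t^4 - t^3 + t^2 - t + 1 - t^(-1) + t^(-2) - t^(-3) + t^(-4):
Term values: (2401) + (343) + (49) + (7) + (1) + (0.142857) + (0.0204082) + (0.00291545) + (0.000416493)
Sum = 2801.166597
Rounded to 6 significant figures: 2801.17

2801.17


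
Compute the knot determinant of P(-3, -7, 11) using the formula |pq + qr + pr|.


Step 1: Compute pq + qr + pr.
pq = (-3)*(-7) = 21
qr = (-7)*11 = -77
pr = (-3)*11 = -33
pq + qr + pr = 21 + (-77) + (-33) = -89
Step 2: Take absolute value.
det(P(-3,-7,11)) = |-89| = 89

89


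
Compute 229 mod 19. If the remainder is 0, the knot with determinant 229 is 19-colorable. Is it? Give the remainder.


Step 1: A knot is p-colorable if and only if p divides its determinant.
Step 2: Compute 229 mod 19.
229 = 12 * 19 + 1
Step 3: 229 mod 19 = 1
Step 4: The knot is 19-colorable: no

1


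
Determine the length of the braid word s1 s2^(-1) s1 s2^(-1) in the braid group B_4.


The word length counts the number of generators (including inverses).
Listing each generator: s1, s2^(-1), s1, s2^(-1)
There are 4 generators in this braid word.

4


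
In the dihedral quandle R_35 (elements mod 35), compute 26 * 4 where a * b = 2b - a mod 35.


26 * 4 = 2*4 - 26 mod 35
= 8 - 26 mod 35
= -18 mod 35 = 17

17


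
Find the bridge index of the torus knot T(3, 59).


The bridge number of T(p,q) is min(p,q).
min(3, 59) = 3

3


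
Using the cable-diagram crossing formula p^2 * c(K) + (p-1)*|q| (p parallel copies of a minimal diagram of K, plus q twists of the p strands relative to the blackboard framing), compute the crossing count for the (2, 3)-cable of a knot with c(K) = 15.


Step 1: Each of the c(K) crossings of the companion diagram becomes p*p = p^2 crossings among the p parallel strands, and each of the |q| twists s_1 s_2 ... s_(p-1) adds (p-1) crossings.
  Crossings = p^2 * c(K) + (p-1)*|q|
Step 2: = 2^2 * 15 + (2-1)*3
Step 3: = 4*15 + 1*3
Step 4: = 60 + 3 = 63

63


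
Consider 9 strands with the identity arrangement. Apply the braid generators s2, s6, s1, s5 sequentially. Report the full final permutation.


Starting with identity [1, 2, 3, 4, 5, 6, 7, 8, 9].
Apply generators in sequence:
  After s2: [1, 3, 2, 4, 5, 6, 7, 8, 9]
  After s6: [1, 3, 2, 4, 5, 7, 6, 8, 9]
  After s1: [3, 1, 2, 4, 5, 7, 6, 8, 9]
  After s5: [3, 1, 2, 4, 7, 5, 6, 8, 9]
Final permutation: [3, 1, 2, 4, 7, 5, 6, 8, 9]

[3, 1, 2, 4, 7, 5, 6, 8, 9]


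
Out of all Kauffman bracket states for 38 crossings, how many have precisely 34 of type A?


We choose which 34 of 38 crossings get A-smoothings.
C(38, 34) = 38! / (34! * 4!)
= 73815

73815


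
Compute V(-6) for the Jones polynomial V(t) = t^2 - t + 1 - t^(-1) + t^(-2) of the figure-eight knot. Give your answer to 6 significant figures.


Substituting t = -6 into V(t) = t^2 - t + 1 - t^(-1) + t^(-2):
  (+)t^(2) = 36
  (-)t^(1) = 6
  (+)t^(0) = 1
  (-)t^(-1) = 0.166667
  (+)t^(-2) = 0.0277778
Sum = (36) + (6) + (1) + (0.166667) + (0.0277778)
= 43.19444444
Rounded to 6 significant figures: 43.1944

43.1944


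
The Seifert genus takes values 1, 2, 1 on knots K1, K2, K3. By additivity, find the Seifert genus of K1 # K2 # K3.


The Seifert genus is additive under connected sum.
Seifert genus(K1 # K2 # K3) = (1) + (2) + (1)
= 4

4


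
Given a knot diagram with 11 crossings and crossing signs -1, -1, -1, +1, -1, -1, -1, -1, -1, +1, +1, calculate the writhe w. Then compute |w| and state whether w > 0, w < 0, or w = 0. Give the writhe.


Step 1: Count positive crossings (+1).
Positive crossings: 3
Step 2: Count negative crossings (-1).
Negative crossings: 8
Step 3: Writhe = (positive) - (negative)
w = 3 - 8 = -5
Step 4: |w| = 5, and w is negative

-5


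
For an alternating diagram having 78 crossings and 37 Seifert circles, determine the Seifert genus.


For alternating knots, g = (c - s + 1)/2.
= (78 - 37 + 1)/2
= 42/2 = 21

21


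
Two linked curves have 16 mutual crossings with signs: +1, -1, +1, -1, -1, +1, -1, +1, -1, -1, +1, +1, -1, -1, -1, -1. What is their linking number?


Step 1: Count positive crossings: 6
Step 2: Count negative crossings: 10
Step 3: Sum of signs = 6 - 10 = -4
Step 4: Linking number = sum/2 = -4/2 = -2

-2


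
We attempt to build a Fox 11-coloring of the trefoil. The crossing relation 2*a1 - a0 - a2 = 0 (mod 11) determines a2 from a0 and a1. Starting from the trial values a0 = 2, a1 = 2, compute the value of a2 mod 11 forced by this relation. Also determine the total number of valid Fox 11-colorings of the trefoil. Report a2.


Step 1: Apply the given crossing relation 2*a1 - a0 - a2 = 0 (mod 11).
  a2 = 2*a1 - a0 mod 11
  a2 = 2*2 - 2 mod 11
  a2 = 4 - 2 mod 11
  a2 = 2 mod 11 = 2
Step 2: The trefoil has determinant 3.
  Number of Fox p-colorings (p prime) is p^2 if p = 3, else p.
  Since 11 does not divide 3, only trivial (constant) colorings exist.
  (Here a0 = a1 = a2 = 2, the constant coloring, which is valid.)
  Total colorings = 11
Step 3: a2 = 2, total Fox 11-colorings = 11

2


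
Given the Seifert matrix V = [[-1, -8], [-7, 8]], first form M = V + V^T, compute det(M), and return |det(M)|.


Step 1: Form V + V^T where V = [[-1, -8], [-7, 8]]
  V^T = [[-1, -7], [-8, 8]]
  V + V^T = [[-2, -15], [-15, 16]]
Step 2: det(V + V^T) = (-2)*16 - (-15)*(-15)
  = -32 - 225 = -257
Step 3: Knot determinant = |det(V + V^T)| = |-257| = 257

257


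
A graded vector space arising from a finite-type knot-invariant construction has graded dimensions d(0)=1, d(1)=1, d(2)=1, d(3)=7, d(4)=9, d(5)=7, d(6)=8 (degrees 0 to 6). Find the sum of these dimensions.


Total dimension = d(0) + d(1) + ... + d(6)
= 1 + 1 + 1 + 7 + 9 + 7 + 8
= 34

34


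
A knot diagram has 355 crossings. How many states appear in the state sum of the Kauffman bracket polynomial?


Each crossing contributes 2 choices (A-smoothing or B-smoothing).
Total states = 2^355 = 73391955711682288371546268649666782105490079653384995959602842860381532034831513858240593699524021969747968

73391955711682288371546268649666782105490079653384995959602842860381532034831513858240593699524021969747968


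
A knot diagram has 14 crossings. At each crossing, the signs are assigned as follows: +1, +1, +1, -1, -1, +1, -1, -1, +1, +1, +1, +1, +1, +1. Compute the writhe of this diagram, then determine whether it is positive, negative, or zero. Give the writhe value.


Step 1: Count positive crossings (+1).
Positive crossings: 10
Step 2: Count negative crossings (-1).
Negative crossings: 4
Step 3: Writhe = (positive) - (negative)
w = 10 - 4 = 6
Step 4: |w| = 6, and w is positive

6


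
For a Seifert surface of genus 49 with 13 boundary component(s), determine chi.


chi = 2 - 2g - b
= 2 - 2*49 - 13
= 2 - 98 - 13 = -109

-109


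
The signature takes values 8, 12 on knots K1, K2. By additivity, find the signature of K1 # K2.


The signature is additive under connected sum.
signature(K1 # K2) = (8) + (12)
= 20

20


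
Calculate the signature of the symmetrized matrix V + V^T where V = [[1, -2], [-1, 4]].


Step 1: V + V^T = [[2, -3], [-3, 8]]
Step 2: trace = 10, det = 7
Step 3: Discriminant = 10^2 - 4*7 = 72
Step 4: Eigenvalues: 9.24264, 0.757359
Step 5: Signature = (# positive eigenvalues) - (# negative eigenvalues) = 2

2


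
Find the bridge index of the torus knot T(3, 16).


The bridge number of T(p,q) is min(p,q).
min(3, 16) = 3

3


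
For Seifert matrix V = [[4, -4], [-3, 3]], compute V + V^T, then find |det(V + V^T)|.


Step 1: Form V + V^T where V = [[4, -4], [-3, 3]]
  V^T = [[4, -3], [-4, 3]]
  V + V^T = [[8, -7], [-7, 6]]
Step 2: det(V + V^T) = 8*6 - (-7)*(-7)
  = 48 - 49 = -1
Step 3: Knot determinant = |det(V + V^T)| = |-1| = 1

1


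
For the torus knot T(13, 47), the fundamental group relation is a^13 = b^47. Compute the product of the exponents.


The relation is a^13 = b^47.
Product of exponents = 13 * 47
= 611

611


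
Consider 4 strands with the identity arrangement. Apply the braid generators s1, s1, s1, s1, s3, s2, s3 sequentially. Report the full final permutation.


Starting with identity [1, 2, 3, 4].
Apply generators in sequence:
  After s1: [2, 1, 3, 4]
  After s1: [1, 2, 3, 4]
  After s1: [2, 1, 3, 4]
  After s1: [1, 2, 3, 4]
  After s3: [1, 2, 4, 3]
  After s2: [1, 4, 2, 3]
  After s3: [1, 4, 3, 2]
Final permutation: [1, 4, 3, 2]

[1, 4, 3, 2]


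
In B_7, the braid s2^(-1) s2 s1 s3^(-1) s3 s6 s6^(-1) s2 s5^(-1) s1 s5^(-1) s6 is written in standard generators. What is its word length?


The word length counts the number of generators (including inverses).
Listing each generator: s2^(-1), s2, s1, s3^(-1), s3, s6, s6^(-1), s2, s5^(-1), s1, s5^(-1), s6
There are 12 generators in this braid word.

12


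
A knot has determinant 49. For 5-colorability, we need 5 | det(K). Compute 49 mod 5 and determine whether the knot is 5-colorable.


Step 1: A knot is p-colorable if and only if p divides its determinant.
Step 2: Compute 49 mod 5.
49 = 9 * 5 + 4
Step 3: 49 mod 5 = 4
Step 4: The knot is 5-colorable: no

4


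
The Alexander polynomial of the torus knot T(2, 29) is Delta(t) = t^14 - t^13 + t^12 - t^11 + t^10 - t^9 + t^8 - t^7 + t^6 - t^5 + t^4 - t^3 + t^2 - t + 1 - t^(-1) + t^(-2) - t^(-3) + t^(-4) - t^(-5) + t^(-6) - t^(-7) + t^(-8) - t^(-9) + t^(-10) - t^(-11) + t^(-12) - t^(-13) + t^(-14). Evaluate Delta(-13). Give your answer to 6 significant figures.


Substituting t = -13 into Delta(t) = t^14 - t^13 + t^12 - t^11 + t^10 - t^9 + t^8 - t^7 + t^6 - t^5 + t^4 - t^3 + t^2 - t + 1 - t^(-1) + t^(-2) - t^(-3) + t^(-4) - t^(-5) + t^(-6) - t^(-7) + t^(-8) - t^(-9) + t^(-10) - t^(-11) + t^(-12) - t^(-13) + t^(-14):
Term values: (3937376385699289) + (302875106592253) + (23298085122481) + (1792160394037) + (137858491849) + (10604499373) + (815730721) + (62748517) + (4826809) + (371293) + (28561) + (2197) + (169) + (13) + (1) + (0.0769231) + (0.00591716) + (0.000455166) + (3.50128e-05) + (2.69329e-06) + (2.07176e-07) + (1.59366e-08) + (1.22589e-09) + (9.42996e-11) + (7.25382e-12) + (5.57986e-13) + (4.2922e-14) + (3.30169e-15) + (2.53976e-16)
Sum = 4.265491085e+15
Rounded to 6 significant figures: 4.26549e+15

4.26549e+15


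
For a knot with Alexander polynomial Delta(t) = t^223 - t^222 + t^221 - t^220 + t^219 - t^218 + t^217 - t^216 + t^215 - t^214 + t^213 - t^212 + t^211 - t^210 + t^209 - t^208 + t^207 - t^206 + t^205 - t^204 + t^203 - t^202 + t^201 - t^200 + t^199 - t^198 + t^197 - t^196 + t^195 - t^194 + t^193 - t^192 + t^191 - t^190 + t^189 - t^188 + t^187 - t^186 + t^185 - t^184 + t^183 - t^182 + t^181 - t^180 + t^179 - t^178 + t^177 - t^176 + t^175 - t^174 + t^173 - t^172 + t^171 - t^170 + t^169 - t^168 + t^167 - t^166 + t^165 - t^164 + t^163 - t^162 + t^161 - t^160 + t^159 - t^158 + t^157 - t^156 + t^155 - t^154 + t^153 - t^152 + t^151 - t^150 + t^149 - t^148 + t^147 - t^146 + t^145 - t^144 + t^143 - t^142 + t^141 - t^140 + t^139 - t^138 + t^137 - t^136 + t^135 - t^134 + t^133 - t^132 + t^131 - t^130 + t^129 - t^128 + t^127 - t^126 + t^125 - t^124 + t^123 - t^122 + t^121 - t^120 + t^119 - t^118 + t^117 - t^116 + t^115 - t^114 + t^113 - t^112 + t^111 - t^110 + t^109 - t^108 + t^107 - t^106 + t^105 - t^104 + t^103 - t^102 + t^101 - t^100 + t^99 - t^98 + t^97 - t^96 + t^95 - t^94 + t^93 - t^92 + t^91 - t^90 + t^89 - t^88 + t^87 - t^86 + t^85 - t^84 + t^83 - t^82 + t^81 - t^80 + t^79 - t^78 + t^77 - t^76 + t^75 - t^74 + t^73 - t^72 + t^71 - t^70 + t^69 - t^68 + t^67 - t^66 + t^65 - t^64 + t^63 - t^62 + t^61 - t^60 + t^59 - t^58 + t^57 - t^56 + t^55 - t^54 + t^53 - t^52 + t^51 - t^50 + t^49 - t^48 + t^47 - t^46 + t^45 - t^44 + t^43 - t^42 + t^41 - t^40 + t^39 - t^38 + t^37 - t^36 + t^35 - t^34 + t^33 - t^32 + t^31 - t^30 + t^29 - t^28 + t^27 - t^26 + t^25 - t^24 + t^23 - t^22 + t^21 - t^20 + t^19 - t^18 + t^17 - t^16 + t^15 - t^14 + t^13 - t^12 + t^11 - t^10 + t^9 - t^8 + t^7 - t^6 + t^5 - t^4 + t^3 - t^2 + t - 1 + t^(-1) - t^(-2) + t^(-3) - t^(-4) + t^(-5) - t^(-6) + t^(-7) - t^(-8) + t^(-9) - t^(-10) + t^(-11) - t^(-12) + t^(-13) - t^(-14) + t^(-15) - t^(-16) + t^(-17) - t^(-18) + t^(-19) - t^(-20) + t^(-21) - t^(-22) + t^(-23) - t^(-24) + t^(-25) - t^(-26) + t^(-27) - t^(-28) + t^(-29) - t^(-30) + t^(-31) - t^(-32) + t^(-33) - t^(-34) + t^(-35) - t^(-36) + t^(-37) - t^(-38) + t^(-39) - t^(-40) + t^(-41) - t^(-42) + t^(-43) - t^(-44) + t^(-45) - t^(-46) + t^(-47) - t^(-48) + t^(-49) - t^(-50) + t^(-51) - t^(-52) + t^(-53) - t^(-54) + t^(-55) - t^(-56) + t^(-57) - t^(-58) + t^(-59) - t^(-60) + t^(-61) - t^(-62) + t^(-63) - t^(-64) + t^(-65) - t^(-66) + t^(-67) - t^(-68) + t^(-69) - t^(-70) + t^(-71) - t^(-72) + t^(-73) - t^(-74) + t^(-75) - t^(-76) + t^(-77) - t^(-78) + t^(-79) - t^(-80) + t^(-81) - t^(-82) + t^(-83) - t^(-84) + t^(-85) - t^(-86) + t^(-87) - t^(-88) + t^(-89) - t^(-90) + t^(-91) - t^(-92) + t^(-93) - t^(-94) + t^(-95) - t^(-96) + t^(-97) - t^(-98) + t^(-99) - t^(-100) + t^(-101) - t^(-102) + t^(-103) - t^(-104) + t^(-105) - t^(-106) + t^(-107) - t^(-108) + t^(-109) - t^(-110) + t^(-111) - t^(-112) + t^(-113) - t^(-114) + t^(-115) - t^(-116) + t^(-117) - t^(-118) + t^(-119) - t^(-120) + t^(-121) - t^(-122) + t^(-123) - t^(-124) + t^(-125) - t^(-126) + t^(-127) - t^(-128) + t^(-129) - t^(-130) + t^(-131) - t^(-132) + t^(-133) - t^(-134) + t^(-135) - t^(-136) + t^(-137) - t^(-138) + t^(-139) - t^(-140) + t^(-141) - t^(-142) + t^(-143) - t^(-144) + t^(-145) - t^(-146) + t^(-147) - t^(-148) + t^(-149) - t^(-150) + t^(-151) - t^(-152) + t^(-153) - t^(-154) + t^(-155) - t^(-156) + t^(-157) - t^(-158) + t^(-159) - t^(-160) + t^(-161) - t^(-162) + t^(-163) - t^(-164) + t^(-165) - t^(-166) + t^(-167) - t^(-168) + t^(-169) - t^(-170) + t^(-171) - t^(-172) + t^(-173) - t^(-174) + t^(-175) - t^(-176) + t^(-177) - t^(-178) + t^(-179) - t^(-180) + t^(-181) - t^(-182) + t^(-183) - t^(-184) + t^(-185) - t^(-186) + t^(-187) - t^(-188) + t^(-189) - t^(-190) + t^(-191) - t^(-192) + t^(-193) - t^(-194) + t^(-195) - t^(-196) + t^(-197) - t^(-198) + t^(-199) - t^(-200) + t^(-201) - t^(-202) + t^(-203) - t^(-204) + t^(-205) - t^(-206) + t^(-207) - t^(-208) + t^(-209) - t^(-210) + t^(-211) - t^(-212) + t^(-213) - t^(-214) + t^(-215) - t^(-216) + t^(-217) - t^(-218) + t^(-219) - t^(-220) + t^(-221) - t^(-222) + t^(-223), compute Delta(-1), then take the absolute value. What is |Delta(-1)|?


Step 1: The polynomial has 447 terms with alternating signs, exponents from 223 down to -223.
Step 2: Substitute t = -1. The i-th term has coefficient (-1)^i and exponent (m-i),
  so its value is (-1)^i * (-1)^(m-i) = (-1)^m = -1 for every i.
Step 3: All 447 terms equal -1, so Delta(-1) = 447 * (-1) = -447
Step 4: |Delta(-1)| = 447

447


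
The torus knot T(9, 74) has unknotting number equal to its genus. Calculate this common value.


For a torus knot T(p,q), both the unknotting number and genus equal (p-1)(q-1)/2.
= (9-1)(74-1)/2
= 8*73/2
= 584/2 = 292

292


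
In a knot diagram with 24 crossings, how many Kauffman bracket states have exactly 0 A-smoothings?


We choose which 0 of 24 crossings get A-smoothings.
C(24, 0) = 24! / (0! * 24!)
= 1

1


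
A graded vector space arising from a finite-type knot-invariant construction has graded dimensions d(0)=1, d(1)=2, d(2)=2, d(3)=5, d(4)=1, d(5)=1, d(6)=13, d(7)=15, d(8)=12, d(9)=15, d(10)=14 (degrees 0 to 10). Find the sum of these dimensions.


Total dimension = d(0) + d(1) + ... + d(10)
= 1 + 2 + 2 + 5 + 1 + 1 + 13 + 15 + 12 + 15 + 14
= 81

81


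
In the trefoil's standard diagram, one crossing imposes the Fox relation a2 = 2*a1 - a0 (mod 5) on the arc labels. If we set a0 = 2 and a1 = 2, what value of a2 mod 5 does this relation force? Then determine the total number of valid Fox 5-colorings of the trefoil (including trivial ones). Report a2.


Step 1: Apply the given crossing relation 2*a1 - a0 - a2 = 0 (mod 5).
  a2 = 2*a1 - a0 mod 5
  a2 = 2*2 - 2 mod 5
  a2 = 4 - 2 mod 5
  a2 = 2 mod 5 = 2
Step 2: The trefoil has determinant 3.
  Number of Fox p-colorings (p prime) is p^2 if p = 3, else p.
  Since 5 does not divide 3, only trivial (constant) colorings exist.
  (Here a0 = a1 = a2 = 2, the constant coloring, which is valid.)
  Total colorings = 5
Step 3: a2 = 2, total Fox 5-colorings = 5

2


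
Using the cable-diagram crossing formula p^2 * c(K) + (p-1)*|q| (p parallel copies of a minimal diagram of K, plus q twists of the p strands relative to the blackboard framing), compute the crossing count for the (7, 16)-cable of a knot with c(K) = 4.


Step 1: Each of the c(K) crossings of the companion diagram becomes p*p = p^2 crossings among the p parallel strands, and each of the |q| twists s_1 s_2 ... s_(p-1) adds (p-1) crossings.
  Crossings = p^2 * c(K) + (p-1)*|q|
Step 2: = 7^2 * 4 + (7-1)*16
Step 3: = 49*4 + 6*16
Step 4: = 196 + 96 = 292

292


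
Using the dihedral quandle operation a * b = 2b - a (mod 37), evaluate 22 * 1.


22 * 1 = 2*1 - 22 mod 37
= 2 - 22 mod 37
= -20 mod 37 = 17

17


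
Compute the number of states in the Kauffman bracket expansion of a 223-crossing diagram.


Each crossing contributes 2 choices (A-smoothing or B-smoothing).
Total states = 2^223 = 13479973333575319897333507543509815336818572211270286240551805124608

13479973333575319897333507543509815336818572211270286240551805124608


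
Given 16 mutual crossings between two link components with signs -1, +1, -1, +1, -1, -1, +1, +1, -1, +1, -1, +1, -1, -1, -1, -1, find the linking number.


Step 1: Count positive crossings: 6
Step 2: Count negative crossings: 10
Step 3: Sum of signs = 6 - 10 = -4
Step 4: Linking number = sum/2 = -4/2 = -2

-2


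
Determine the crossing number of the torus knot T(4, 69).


For a torus knot T(p, q) with gcd(p,q)=1,
the crossing number is min(p*(q-1), q*(p-1)).
p*(q-1) = 4*68 = 272
q*(p-1) = 69*3 = 207
min(272, 207) = 207

207


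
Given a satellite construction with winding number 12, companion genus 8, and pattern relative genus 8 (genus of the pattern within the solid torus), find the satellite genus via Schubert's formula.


Schubert: g(satellite) = g_rel(pattern) + |winding| * g(companion),
where g_rel(pattern) is the genus of the pattern relative to the solid torus.
= 8 + 12 * 8
= 8 + 96 = 104

104


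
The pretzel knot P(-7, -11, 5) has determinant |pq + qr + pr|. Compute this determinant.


Step 1: Compute pq + qr + pr.
pq = (-7)*(-11) = 77
qr = (-11)*5 = -55
pr = (-7)*5 = -35
pq + qr + pr = 77 + (-55) + (-35) = -13
Step 2: Take absolute value.
det(P(-7,-11,5)) = |-13| = 13

13


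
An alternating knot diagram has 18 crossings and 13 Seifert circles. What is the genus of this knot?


For alternating knots, g = (c - s + 1)/2.
= (18 - 13 + 1)/2
= 6/2 = 3

3


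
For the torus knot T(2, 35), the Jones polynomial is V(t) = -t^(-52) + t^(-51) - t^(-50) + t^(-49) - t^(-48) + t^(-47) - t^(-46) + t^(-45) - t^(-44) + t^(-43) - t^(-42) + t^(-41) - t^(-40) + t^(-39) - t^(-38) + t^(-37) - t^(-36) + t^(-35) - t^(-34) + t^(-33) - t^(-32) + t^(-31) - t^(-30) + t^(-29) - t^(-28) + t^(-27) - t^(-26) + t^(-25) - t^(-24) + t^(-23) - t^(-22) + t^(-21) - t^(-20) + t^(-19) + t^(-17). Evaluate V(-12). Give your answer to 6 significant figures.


Substituting t = -12 into V(t) = -t^(-52) + t^(-51) - t^(-50) + t^(-49) - t^(-48) + t^(-47) - t^(-46) + t^(-45) - t^(-44) + t^(-43) - t^(-42) + t^(-41) - t^(-40) + t^(-39) - t^(-38) + t^(-37) - t^(-36) + t^(-35) - t^(-34) + t^(-33) - t^(-32) + t^(-31) - t^(-30) + t^(-29) - t^(-28) + t^(-27) - t^(-26) + t^(-25) - t^(-24) + t^(-23) - t^(-22) + t^(-21) - t^(-20) + t^(-19) + t^(-17):
  (-)t^(-52) = -7.63089e-57
  (+)t^(-51) = -9.15707e-56
  (-)t^(-50) = -1.09885e-54
  (+)t^(-49) = -1.31862e-53
  (-)t^(-48) = -1.58234e-52
  (+)t^(-47) = -1.89881e-51
  (-)t^(-46) = -2.27857e-50
  (+)t^(-45) = -2.73429e-49
  (-)t^(-44) = -3.28114e-48
  (+)t^(-43) = -3.93737e-47
  (-)t^(-42) = -4.72485e-46
  (+)t^(-41) = -5.66982e-45
  (-)t^(-40) = -6.80378e-44
  (+)t^(-39) = -8.16453e-43
  (-)t^(-38) = -9.79744e-42
  (+)t^(-37) = -1.17569e-40
  (-)t^(-36) = -1.41083e-39
  (+)t^(-35) = -1.693e-38
  (-)t^(-34) = -2.0316e-37
  (+)t^(-33) = -2.43792e-36
  (-)t^(-32) = -2.9255e-35
  (+)t^(-31) = -3.5106e-34
  (-)t^(-30) = -4.21272e-33
  (+)t^(-29) = -5.05526e-32
  (-)t^(-28) = -6.06632e-31
  (+)t^(-27) = -7.27958e-30
  (-)t^(-26) = -8.7355e-29
  (+)t^(-25) = -1.04826e-27
  (-)t^(-24) = -1.25791e-26
  (+)t^(-23) = -1.50949e-25
  (-)t^(-22) = -1.81139e-24
  (+)t^(-21) = -2.17367e-23
  (-)t^(-20) = -2.60841e-22
  (+)t^(-19) = -3.13009e-21
  (+)t^(-17) = -4.50732e-19
Sum = (-7.63089e-57) + (-9.15707e-56) + (-1.09885e-54) + (-1.31862e-53) + (-1.58234e-52) + (-1.89881e-51) + (-2.27857e-50) + (-2.73429e-49) + (-3.28114e-48) + (-3.93737e-47) + (-4.72485e-46) + (-5.66982e-45) + (-6.80378e-44) + (-8.16453e-43) + (-9.79744e-42) + (-1.17569e-40) + (-1.41083e-39) + (-1.693e-38) + (-2.0316e-37) + (-2.43792e-36) + (-2.9255e-35) + (-3.5106e-34) + (-4.21272e-33) + (-5.05526e-32) + (-6.06632e-31) + (-7.27958e-30) + (-8.7355e-29) + (-1.04826e-27) + (-1.25791e-26) + (-1.50949e-25) + (-1.81139e-24) + (-2.17367e-23) + (-2.60841e-22) + (-3.13009e-21) + (-4.50732e-19)
= -4.541470808e-19
Rounded to 6 significant figures: -4.54147e-19

-4.54147e-19


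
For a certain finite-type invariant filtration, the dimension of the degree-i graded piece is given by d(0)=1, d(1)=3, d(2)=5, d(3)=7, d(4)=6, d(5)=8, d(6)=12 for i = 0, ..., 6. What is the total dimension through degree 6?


Total dimension = d(0) + d(1) + ... + d(6)
= 1 + 3 + 5 + 7 + 6 + 8 + 12
= 42

42


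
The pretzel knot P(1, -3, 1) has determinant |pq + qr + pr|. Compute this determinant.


Step 1: Compute pq + qr + pr.
pq = 1*(-3) = -3
qr = (-3)*1 = -3
pr = 1*1 = 1
pq + qr + pr = -3 + (-3) + 1 = -5
Step 2: Take absolute value.
det(P(1,-3,1)) = |-5| = 5

5


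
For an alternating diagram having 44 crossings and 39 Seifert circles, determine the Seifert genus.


For alternating knots, g = (c - s + 1)/2.
= (44 - 39 + 1)/2
= 6/2 = 3

3


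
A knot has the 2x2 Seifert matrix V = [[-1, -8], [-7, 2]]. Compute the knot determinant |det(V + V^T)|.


Step 1: Form V + V^T where V = [[-1, -8], [-7, 2]]
  V^T = [[-1, -7], [-8, 2]]
  V + V^T = [[-2, -15], [-15, 4]]
Step 2: det(V + V^T) = (-2)*4 - (-15)*(-15)
  = -8 - 225 = -233
Step 3: Knot determinant = |det(V + V^T)| = |-233| = 233

233


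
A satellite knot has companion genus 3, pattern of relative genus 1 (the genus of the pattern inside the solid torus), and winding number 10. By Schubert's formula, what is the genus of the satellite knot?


Schubert: g(satellite) = g_rel(pattern) + |winding| * g(companion),
where g_rel(pattern) is the genus of the pattern relative to the solid torus.
= 1 + 10 * 3
= 1 + 30 = 31

31


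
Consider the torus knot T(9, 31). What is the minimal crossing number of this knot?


For a torus knot T(p, q) with gcd(p,q)=1,
the crossing number is min(p*(q-1), q*(p-1)).
p*(q-1) = 9*30 = 270
q*(p-1) = 31*8 = 248
min(270, 248) = 248

248


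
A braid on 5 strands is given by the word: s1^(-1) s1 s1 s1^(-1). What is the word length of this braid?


The word length counts the number of generators (including inverses).
Listing each generator: s1^(-1), s1, s1, s1^(-1)
There are 4 generators in this braid word.

4


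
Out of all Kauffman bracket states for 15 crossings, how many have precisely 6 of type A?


We choose which 6 of 15 crossings get A-smoothings.
C(15, 6) = 15! / (6! * 9!)
= 5005

5005


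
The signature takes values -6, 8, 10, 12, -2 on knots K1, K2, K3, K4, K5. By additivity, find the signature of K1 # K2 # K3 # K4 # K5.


The signature is additive under connected sum.
signature(K1 # K2 # K3 # K4 # K5) = (-6) + (8) + (10) + (12) + (-2)
= 22

22


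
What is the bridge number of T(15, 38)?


The bridge number of T(p,q) is min(p,q).
min(15, 38) = 15

15


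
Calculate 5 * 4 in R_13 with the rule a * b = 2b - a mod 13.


5 * 4 = 2*4 - 5 mod 13
= 8 - 5 mod 13
= 3 mod 13 = 3

3


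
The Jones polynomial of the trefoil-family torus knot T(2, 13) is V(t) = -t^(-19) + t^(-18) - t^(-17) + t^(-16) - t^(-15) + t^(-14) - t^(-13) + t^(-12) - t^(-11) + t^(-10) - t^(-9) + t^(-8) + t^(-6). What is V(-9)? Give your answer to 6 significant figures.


Substituting t = -9 into V(t) = -t^(-19) + t^(-18) - t^(-17) + t^(-16) - t^(-15) + t^(-14) - t^(-13) + t^(-12) - t^(-11) + t^(-10) - t^(-9) + t^(-8) + t^(-6):
  (-)t^(-19) = 7.40274e-19
  (+)t^(-18) = 6.66246e-18
  (-)t^(-17) = 5.99622e-17
  (+)t^(-16) = 5.3966e-16
  (-)t^(-15) = 4.85694e-15
  (+)t^(-14) = 4.37124e-14
  (-)t^(-13) = 3.93412e-13
  (+)t^(-12) = 3.54071e-12
  (-)t^(-11) = 3.18664e-11
  (+)t^(-10) = 2.86797e-10
  (-)t^(-9) = 2.58117e-09
  (+)t^(-8) = 2.32306e-08
  (+)t^(-6) = 1.88168e-06
Sum = (7.40274e-19) + (6.66246e-18) + (5.99622e-17) + (5.3966e-16) + (4.85694e-15) + (4.37124e-14) + (3.93412e-13) + (3.54071e-12) + (3.18664e-11) + (2.86797e-10) + (2.58117e-09) + (2.32306e-08) + (1.88168e-06)
= 1.907810818e-06
Rounded to 6 significant figures: 1.90781e-06

1.90781e-06
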